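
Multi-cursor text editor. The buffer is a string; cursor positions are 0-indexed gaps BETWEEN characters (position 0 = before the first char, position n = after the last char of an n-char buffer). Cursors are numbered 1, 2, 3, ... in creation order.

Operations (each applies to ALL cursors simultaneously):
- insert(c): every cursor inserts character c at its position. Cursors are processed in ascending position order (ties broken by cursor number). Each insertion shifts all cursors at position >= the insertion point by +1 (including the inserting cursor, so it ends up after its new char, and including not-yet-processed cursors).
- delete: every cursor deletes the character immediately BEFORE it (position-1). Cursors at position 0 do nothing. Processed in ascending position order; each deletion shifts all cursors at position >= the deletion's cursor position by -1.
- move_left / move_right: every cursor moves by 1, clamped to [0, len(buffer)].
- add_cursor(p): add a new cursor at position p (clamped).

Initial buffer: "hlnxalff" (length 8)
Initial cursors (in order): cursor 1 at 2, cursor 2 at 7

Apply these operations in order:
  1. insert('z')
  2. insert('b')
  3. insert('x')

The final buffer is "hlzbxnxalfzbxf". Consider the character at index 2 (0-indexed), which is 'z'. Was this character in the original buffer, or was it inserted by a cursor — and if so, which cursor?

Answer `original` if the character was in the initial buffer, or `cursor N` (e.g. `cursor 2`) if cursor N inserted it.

Answer: cursor 1

Derivation:
After op 1 (insert('z')): buffer="hlznxalfzf" (len 10), cursors c1@3 c2@9, authorship ..1.....2.
After op 2 (insert('b')): buffer="hlzbnxalfzbf" (len 12), cursors c1@4 c2@11, authorship ..11.....22.
After op 3 (insert('x')): buffer="hlzbxnxalfzbxf" (len 14), cursors c1@5 c2@13, authorship ..111.....222.
Authorship (.=original, N=cursor N): . . 1 1 1 . . . . . 2 2 2 .
Index 2: author = 1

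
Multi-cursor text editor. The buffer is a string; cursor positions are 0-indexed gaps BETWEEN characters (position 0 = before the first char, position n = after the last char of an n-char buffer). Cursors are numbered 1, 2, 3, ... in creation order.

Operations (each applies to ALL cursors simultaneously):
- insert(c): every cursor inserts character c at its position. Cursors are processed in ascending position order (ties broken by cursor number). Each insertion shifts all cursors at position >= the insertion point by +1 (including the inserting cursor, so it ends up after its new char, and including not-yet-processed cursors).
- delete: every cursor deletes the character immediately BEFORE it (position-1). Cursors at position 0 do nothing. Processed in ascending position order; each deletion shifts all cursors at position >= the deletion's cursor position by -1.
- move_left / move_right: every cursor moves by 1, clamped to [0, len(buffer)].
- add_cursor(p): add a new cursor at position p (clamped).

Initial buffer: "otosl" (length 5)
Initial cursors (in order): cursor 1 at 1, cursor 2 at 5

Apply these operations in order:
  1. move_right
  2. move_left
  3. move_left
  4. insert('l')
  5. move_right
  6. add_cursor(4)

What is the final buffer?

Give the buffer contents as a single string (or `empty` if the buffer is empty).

Answer: lotolsl

Derivation:
After op 1 (move_right): buffer="otosl" (len 5), cursors c1@2 c2@5, authorship .....
After op 2 (move_left): buffer="otosl" (len 5), cursors c1@1 c2@4, authorship .....
After op 3 (move_left): buffer="otosl" (len 5), cursors c1@0 c2@3, authorship .....
After op 4 (insert('l')): buffer="lotolsl" (len 7), cursors c1@1 c2@5, authorship 1...2..
After op 5 (move_right): buffer="lotolsl" (len 7), cursors c1@2 c2@6, authorship 1...2..
After op 6 (add_cursor(4)): buffer="lotolsl" (len 7), cursors c1@2 c3@4 c2@6, authorship 1...2..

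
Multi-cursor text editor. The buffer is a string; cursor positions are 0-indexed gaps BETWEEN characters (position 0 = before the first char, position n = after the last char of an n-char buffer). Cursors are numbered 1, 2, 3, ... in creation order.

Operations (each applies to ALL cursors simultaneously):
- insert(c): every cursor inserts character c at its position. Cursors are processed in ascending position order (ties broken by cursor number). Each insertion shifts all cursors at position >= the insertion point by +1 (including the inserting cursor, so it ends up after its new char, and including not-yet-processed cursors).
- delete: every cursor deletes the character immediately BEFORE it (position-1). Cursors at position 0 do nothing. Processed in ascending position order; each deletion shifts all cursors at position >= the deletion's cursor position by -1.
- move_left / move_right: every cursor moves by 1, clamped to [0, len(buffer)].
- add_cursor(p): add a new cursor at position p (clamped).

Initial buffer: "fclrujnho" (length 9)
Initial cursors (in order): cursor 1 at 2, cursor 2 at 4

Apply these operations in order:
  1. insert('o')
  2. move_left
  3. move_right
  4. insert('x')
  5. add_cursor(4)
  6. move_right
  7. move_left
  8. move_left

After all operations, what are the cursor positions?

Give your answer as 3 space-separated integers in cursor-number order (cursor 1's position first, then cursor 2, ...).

Answer: 3 7 3

Derivation:
After op 1 (insert('o')): buffer="fcolroujnho" (len 11), cursors c1@3 c2@6, authorship ..1..2.....
After op 2 (move_left): buffer="fcolroujnho" (len 11), cursors c1@2 c2@5, authorship ..1..2.....
After op 3 (move_right): buffer="fcolroujnho" (len 11), cursors c1@3 c2@6, authorship ..1..2.....
After op 4 (insert('x')): buffer="fcoxlroxujnho" (len 13), cursors c1@4 c2@8, authorship ..11..22.....
After op 5 (add_cursor(4)): buffer="fcoxlroxujnho" (len 13), cursors c1@4 c3@4 c2@8, authorship ..11..22.....
After op 6 (move_right): buffer="fcoxlroxujnho" (len 13), cursors c1@5 c3@5 c2@9, authorship ..11..22.....
After op 7 (move_left): buffer="fcoxlroxujnho" (len 13), cursors c1@4 c3@4 c2@8, authorship ..11..22.....
After op 8 (move_left): buffer="fcoxlroxujnho" (len 13), cursors c1@3 c3@3 c2@7, authorship ..11..22.....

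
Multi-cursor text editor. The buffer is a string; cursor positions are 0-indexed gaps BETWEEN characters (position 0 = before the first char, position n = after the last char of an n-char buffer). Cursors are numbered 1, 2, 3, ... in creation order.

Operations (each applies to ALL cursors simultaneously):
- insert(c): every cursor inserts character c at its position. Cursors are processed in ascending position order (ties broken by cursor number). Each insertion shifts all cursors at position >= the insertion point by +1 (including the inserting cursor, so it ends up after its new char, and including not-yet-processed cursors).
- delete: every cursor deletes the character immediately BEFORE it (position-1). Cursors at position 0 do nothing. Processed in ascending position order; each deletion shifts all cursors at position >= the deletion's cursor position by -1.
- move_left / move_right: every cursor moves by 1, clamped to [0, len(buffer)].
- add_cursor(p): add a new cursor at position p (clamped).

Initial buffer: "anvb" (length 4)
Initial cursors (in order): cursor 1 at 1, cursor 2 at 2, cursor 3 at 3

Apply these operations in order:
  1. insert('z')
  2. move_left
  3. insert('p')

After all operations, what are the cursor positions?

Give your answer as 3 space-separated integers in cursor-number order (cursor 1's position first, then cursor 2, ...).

After op 1 (insert('z')): buffer="aznzvzb" (len 7), cursors c1@2 c2@4 c3@6, authorship .1.2.3.
After op 2 (move_left): buffer="aznzvzb" (len 7), cursors c1@1 c2@3 c3@5, authorship .1.2.3.
After op 3 (insert('p')): buffer="apznpzvpzb" (len 10), cursors c1@2 c2@5 c3@8, authorship .11.22.33.

Answer: 2 5 8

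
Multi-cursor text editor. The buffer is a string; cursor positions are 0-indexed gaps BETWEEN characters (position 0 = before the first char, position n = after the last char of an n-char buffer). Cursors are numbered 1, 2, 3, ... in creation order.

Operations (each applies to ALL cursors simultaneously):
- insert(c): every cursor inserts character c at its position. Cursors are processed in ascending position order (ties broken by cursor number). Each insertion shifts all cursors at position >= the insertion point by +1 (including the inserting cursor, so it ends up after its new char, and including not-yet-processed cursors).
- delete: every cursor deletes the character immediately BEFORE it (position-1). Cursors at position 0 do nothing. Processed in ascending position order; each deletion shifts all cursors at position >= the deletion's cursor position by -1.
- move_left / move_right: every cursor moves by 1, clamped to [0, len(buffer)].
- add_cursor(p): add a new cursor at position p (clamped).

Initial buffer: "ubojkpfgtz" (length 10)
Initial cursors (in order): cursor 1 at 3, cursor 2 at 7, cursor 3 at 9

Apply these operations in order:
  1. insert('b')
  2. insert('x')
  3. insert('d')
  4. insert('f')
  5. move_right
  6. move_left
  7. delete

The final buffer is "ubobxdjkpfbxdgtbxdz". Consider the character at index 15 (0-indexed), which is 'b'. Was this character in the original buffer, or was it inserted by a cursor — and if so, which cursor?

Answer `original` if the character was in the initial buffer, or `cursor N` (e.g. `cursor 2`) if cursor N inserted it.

After op 1 (insert('b')): buffer="ubobjkpfbgtbz" (len 13), cursors c1@4 c2@9 c3@12, authorship ...1....2..3.
After op 2 (insert('x')): buffer="ubobxjkpfbxgtbxz" (len 16), cursors c1@5 c2@11 c3@15, authorship ...11....22..33.
After op 3 (insert('d')): buffer="ubobxdjkpfbxdgtbxdz" (len 19), cursors c1@6 c2@13 c3@18, authorship ...111....222..333.
After op 4 (insert('f')): buffer="ubobxdfjkpfbxdfgtbxdfz" (len 22), cursors c1@7 c2@15 c3@21, authorship ...1111....2222..3333.
After op 5 (move_right): buffer="ubobxdfjkpfbxdfgtbxdfz" (len 22), cursors c1@8 c2@16 c3@22, authorship ...1111....2222..3333.
After op 6 (move_left): buffer="ubobxdfjkpfbxdfgtbxdfz" (len 22), cursors c1@7 c2@15 c3@21, authorship ...1111....2222..3333.
After op 7 (delete): buffer="ubobxdjkpfbxdgtbxdz" (len 19), cursors c1@6 c2@13 c3@18, authorship ...111....222..333.
Authorship (.=original, N=cursor N): . . . 1 1 1 . . . . 2 2 2 . . 3 3 3 .
Index 15: author = 3

Answer: cursor 3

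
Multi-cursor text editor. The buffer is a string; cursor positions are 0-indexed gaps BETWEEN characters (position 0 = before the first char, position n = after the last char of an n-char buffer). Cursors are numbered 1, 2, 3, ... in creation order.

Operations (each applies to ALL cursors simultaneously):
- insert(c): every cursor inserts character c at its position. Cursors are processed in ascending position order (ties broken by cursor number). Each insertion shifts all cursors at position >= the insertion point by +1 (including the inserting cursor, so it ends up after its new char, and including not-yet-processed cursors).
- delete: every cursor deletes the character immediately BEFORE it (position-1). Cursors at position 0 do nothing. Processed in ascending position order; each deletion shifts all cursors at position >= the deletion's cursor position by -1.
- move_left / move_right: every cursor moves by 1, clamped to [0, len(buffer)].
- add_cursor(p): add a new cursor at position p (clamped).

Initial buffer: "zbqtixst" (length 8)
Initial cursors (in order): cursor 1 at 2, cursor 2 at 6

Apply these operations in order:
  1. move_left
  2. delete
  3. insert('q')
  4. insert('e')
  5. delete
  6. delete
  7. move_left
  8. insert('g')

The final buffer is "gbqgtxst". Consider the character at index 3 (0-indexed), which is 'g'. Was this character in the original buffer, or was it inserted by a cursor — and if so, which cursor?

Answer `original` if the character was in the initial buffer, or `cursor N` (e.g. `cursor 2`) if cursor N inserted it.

After op 1 (move_left): buffer="zbqtixst" (len 8), cursors c1@1 c2@5, authorship ........
After op 2 (delete): buffer="bqtxst" (len 6), cursors c1@0 c2@3, authorship ......
After op 3 (insert('q')): buffer="qbqtqxst" (len 8), cursors c1@1 c2@5, authorship 1...2...
After op 4 (insert('e')): buffer="qebqtqexst" (len 10), cursors c1@2 c2@7, authorship 11...22...
After op 5 (delete): buffer="qbqtqxst" (len 8), cursors c1@1 c2@5, authorship 1...2...
After op 6 (delete): buffer="bqtxst" (len 6), cursors c1@0 c2@3, authorship ......
After op 7 (move_left): buffer="bqtxst" (len 6), cursors c1@0 c2@2, authorship ......
After op 8 (insert('g')): buffer="gbqgtxst" (len 8), cursors c1@1 c2@4, authorship 1..2....
Authorship (.=original, N=cursor N): 1 . . 2 . . . .
Index 3: author = 2

Answer: cursor 2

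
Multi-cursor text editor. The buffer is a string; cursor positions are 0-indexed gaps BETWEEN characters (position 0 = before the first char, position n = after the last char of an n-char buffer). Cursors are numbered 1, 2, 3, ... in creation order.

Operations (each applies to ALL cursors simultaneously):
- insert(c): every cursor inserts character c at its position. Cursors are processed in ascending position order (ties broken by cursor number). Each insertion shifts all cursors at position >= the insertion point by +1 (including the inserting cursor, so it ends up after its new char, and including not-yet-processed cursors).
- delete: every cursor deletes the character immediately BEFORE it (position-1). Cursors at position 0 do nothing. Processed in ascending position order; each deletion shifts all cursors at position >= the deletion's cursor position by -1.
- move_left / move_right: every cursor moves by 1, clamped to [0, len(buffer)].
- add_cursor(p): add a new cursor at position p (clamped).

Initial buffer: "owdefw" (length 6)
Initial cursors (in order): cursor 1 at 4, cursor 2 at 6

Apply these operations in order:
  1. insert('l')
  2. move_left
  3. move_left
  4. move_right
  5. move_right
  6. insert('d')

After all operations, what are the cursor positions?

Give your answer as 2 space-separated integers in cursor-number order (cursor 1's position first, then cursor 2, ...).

Answer: 6 10

Derivation:
After op 1 (insert('l')): buffer="owdelfwl" (len 8), cursors c1@5 c2@8, authorship ....1..2
After op 2 (move_left): buffer="owdelfwl" (len 8), cursors c1@4 c2@7, authorship ....1..2
After op 3 (move_left): buffer="owdelfwl" (len 8), cursors c1@3 c2@6, authorship ....1..2
After op 4 (move_right): buffer="owdelfwl" (len 8), cursors c1@4 c2@7, authorship ....1..2
After op 5 (move_right): buffer="owdelfwl" (len 8), cursors c1@5 c2@8, authorship ....1..2
After op 6 (insert('d')): buffer="owdeldfwld" (len 10), cursors c1@6 c2@10, authorship ....11..22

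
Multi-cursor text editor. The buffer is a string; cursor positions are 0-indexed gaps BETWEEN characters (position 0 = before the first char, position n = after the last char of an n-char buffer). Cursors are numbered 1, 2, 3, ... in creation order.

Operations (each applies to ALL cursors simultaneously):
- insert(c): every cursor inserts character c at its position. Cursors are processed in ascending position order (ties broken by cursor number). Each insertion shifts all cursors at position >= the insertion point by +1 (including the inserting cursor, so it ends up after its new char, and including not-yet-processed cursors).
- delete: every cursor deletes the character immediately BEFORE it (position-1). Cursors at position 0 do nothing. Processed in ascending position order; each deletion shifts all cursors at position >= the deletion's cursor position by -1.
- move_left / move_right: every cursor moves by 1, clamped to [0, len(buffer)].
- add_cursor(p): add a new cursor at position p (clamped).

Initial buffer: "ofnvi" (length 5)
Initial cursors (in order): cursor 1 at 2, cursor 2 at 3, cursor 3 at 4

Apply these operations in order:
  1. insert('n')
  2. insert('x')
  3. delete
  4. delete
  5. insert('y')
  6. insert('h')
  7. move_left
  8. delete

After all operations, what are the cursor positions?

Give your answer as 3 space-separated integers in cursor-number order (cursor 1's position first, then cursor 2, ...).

Answer: 2 4 6

Derivation:
After op 1 (insert('n')): buffer="ofnnnvni" (len 8), cursors c1@3 c2@5 c3@7, authorship ..1.2.3.
After op 2 (insert('x')): buffer="ofnxnnxvnxi" (len 11), cursors c1@4 c2@7 c3@10, authorship ..11.22.33.
After op 3 (delete): buffer="ofnnnvni" (len 8), cursors c1@3 c2@5 c3@7, authorship ..1.2.3.
After op 4 (delete): buffer="ofnvi" (len 5), cursors c1@2 c2@3 c3@4, authorship .....
After op 5 (insert('y')): buffer="ofynyvyi" (len 8), cursors c1@3 c2@5 c3@7, authorship ..1.2.3.
After op 6 (insert('h')): buffer="ofyhnyhvyhi" (len 11), cursors c1@4 c2@7 c3@10, authorship ..11.22.33.
After op 7 (move_left): buffer="ofyhnyhvyhi" (len 11), cursors c1@3 c2@6 c3@9, authorship ..11.22.33.
After op 8 (delete): buffer="ofhnhvhi" (len 8), cursors c1@2 c2@4 c3@6, authorship ..1.2.3.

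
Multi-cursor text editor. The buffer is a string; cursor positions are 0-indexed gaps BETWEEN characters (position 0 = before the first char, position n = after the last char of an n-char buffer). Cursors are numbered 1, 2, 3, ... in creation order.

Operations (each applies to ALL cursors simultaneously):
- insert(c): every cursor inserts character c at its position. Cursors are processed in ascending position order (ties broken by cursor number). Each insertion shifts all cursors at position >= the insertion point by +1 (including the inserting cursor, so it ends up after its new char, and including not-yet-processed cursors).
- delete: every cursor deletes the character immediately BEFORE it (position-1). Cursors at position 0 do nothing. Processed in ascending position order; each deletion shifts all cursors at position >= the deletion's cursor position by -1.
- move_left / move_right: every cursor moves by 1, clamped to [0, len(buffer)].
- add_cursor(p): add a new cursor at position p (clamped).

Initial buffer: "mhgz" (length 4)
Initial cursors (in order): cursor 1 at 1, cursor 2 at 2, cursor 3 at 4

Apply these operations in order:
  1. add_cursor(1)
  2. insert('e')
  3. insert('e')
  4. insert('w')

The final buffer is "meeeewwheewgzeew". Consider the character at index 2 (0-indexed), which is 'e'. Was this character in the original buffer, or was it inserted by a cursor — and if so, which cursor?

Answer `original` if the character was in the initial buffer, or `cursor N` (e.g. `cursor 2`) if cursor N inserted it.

Answer: cursor 4

Derivation:
After op 1 (add_cursor(1)): buffer="mhgz" (len 4), cursors c1@1 c4@1 c2@2 c3@4, authorship ....
After op 2 (insert('e')): buffer="meehegze" (len 8), cursors c1@3 c4@3 c2@5 c3@8, authorship .14.2..3
After op 3 (insert('e')): buffer="meeeeheegzee" (len 12), cursors c1@5 c4@5 c2@8 c3@12, authorship .1414.22..33
After op 4 (insert('w')): buffer="meeeewwheewgzeew" (len 16), cursors c1@7 c4@7 c2@11 c3@16, authorship .141414.222..333
Authorship (.=original, N=cursor N): . 1 4 1 4 1 4 . 2 2 2 . . 3 3 3
Index 2: author = 4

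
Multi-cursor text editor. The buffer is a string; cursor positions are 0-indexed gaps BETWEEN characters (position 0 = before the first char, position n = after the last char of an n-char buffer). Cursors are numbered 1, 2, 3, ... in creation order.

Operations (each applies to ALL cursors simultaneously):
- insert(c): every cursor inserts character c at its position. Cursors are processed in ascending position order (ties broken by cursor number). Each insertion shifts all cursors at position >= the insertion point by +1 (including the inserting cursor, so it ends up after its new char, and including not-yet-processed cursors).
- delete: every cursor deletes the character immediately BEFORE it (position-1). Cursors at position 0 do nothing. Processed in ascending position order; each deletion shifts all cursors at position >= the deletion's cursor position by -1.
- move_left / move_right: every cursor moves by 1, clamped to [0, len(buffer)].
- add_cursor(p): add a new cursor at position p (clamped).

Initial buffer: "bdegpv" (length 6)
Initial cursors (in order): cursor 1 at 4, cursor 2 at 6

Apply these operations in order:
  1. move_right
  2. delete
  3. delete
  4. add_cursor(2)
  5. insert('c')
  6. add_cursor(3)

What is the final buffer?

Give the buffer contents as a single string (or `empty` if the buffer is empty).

After op 1 (move_right): buffer="bdegpv" (len 6), cursors c1@5 c2@6, authorship ......
After op 2 (delete): buffer="bdeg" (len 4), cursors c1@4 c2@4, authorship ....
After op 3 (delete): buffer="bd" (len 2), cursors c1@2 c2@2, authorship ..
After op 4 (add_cursor(2)): buffer="bd" (len 2), cursors c1@2 c2@2 c3@2, authorship ..
After op 5 (insert('c')): buffer="bdccc" (len 5), cursors c1@5 c2@5 c3@5, authorship ..123
After op 6 (add_cursor(3)): buffer="bdccc" (len 5), cursors c4@3 c1@5 c2@5 c3@5, authorship ..123

Answer: bdccc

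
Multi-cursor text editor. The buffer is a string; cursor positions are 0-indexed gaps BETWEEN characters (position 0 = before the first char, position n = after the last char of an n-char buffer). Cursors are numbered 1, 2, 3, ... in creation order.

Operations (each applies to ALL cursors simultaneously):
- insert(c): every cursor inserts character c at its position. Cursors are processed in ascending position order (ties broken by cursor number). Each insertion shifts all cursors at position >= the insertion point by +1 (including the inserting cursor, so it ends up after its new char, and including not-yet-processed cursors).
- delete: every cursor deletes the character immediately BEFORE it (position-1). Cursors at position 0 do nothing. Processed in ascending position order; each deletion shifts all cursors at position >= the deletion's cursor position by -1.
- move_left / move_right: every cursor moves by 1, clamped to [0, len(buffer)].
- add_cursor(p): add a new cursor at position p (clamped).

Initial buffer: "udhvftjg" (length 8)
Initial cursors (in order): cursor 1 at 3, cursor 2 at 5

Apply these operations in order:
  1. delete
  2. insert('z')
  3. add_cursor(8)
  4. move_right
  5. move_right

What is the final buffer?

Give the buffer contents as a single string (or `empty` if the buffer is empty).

Answer: udzvztjg

Derivation:
After op 1 (delete): buffer="udvtjg" (len 6), cursors c1@2 c2@3, authorship ......
After op 2 (insert('z')): buffer="udzvztjg" (len 8), cursors c1@3 c2@5, authorship ..1.2...
After op 3 (add_cursor(8)): buffer="udzvztjg" (len 8), cursors c1@3 c2@5 c3@8, authorship ..1.2...
After op 4 (move_right): buffer="udzvztjg" (len 8), cursors c1@4 c2@6 c3@8, authorship ..1.2...
After op 5 (move_right): buffer="udzvztjg" (len 8), cursors c1@5 c2@7 c3@8, authorship ..1.2...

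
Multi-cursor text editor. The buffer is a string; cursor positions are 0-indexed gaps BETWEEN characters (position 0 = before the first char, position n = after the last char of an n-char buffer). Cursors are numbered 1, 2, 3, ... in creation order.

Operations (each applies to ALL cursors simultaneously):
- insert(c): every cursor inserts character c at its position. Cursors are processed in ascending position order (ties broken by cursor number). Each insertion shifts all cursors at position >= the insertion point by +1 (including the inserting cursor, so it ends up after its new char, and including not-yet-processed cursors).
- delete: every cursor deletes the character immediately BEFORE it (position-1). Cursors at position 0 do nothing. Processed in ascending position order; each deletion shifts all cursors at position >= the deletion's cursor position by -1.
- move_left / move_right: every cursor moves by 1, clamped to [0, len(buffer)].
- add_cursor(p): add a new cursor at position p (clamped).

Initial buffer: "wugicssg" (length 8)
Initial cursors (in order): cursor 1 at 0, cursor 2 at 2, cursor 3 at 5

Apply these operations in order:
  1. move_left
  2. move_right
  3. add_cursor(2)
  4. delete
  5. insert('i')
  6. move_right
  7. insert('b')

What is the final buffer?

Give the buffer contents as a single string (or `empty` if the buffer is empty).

After op 1 (move_left): buffer="wugicssg" (len 8), cursors c1@0 c2@1 c3@4, authorship ........
After op 2 (move_right): buffer="wugicssg" (len 8), cursors c1@1 c2@2 c3@5, authorship ........
After op 3 (add_cursor(2)): buffer="wugicssg" (len 8), cursors c1@1 c2@2 c4@2 c3@5, authorship ........
After op 4 (delete): buffer="gissg" (len 5), cursors c1@0 c2@0 c4@0 c3@2, authorship .....
After op 5 (insert('i')): buffer="iiigiissg" (len 9), cursors c1@3 c2@3 c4@3 c3@6, authorship 124..3...
After op 6 (move_right): buffer="iiigiissg" (len 9), cursors c1@4 c2@4 c4@4 c3@7, authorship 124..3...
After op 7 (insert('b')): buffer="iiigbbbiisbsg" (len 13), cursors c1@7 c2@7 c4@7 c3@11, authorship 124.124.3.3..

Answer: iiigbbbiisbsg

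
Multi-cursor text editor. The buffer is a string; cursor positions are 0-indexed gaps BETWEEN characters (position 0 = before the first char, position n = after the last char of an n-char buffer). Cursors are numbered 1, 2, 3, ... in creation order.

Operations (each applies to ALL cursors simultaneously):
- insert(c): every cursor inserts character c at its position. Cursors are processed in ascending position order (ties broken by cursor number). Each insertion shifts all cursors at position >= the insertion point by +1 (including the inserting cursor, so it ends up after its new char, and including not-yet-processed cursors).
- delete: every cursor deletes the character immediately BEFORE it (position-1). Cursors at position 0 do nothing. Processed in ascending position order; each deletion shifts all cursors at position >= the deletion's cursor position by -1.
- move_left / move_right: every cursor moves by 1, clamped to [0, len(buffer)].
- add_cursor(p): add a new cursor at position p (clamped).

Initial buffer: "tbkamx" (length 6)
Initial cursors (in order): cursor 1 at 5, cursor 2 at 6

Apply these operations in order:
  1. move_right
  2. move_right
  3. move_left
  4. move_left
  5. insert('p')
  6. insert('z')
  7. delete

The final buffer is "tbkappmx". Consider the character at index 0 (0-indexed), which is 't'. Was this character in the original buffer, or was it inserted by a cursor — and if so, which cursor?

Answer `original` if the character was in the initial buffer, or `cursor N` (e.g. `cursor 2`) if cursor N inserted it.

Answer: original

Derivation:
After op 1 (move_right): buffer="tbkamx" (len 6), cursors c1@6 c2@6, authorship ......
After op 2 (move_right): buffer="tbkamx" (len 6), cursors c1@6 c2@6, authorship ......
After op 3 (move_left): buffer="tbkamx" (len 6), cursors c1@5 c2@5, authorship ......
After op 4 (move_left): buffer="tbkamx" (len 6), cursors c1@4 c2@4, authorship ......
After op 5 (insert('p')): buffer="tbkappmx" (len 8), cursors c1@6 c2@6, authorship ....12..
After op 6 (insert('z')): buffer="tbkappzzmx" (len 10), cursors c1@8 c2@8, authorship ....1212..
After op 7 (delete): buffer="tbkappmx" (len 8), cursors c1@6 c2@6, authorship ....12..
Authorship (.=original, N=cursor N): . . . . 1 2 . .
Index 0: author = original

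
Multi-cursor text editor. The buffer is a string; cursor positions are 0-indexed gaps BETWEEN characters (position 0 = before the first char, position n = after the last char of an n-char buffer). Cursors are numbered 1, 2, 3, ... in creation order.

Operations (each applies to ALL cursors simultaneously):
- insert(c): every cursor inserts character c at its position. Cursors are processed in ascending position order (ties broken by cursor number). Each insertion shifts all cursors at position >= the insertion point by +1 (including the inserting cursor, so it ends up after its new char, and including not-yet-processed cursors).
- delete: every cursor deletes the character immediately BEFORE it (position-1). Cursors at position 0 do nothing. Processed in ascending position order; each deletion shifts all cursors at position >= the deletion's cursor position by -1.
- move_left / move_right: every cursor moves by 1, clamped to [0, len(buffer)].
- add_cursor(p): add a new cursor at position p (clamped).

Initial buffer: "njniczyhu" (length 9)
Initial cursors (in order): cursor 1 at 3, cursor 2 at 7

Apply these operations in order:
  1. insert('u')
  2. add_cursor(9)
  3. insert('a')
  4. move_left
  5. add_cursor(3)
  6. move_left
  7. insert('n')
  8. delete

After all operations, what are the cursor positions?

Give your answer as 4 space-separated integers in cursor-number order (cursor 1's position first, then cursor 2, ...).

After op 1 (insert('u')): buffer="njnuiczyuhu" (len 11), cursors c1@4 c2@9, authorship ...1....2..
After op 2 (add_cursor(9)): buffer="njnuiczyuhu" (len 11), cursors c1@4 c2@9 c3@9, authorship ...1....2..
After op 3 (insert('a')): buffer="njnuaiczyuaahu" (len 14), cursors c1@5 c2@12 c3@12, authorship ...11....223..
After op 4 (move_left): buffer="njnuaiczyuaahu" (len 14), cursors c1@4 c2@11 c3@11, authorship ...11....223..
After op 5 (add_cursor(3)): buffer="njnuaiczyuaahu" (len 14), cursors c4@3 c1@4 c2@11 c3@11, authorship ...11....223..
After op 6 (move_left): buffer="njnuaiczyuaahu" (len 14), cursors c4@2 c1@3 c2@10 c3@10, authorship ...11....223..
After op 7 (insert('n')): buffer="njnnnuaiczyunnaahu" (len 18), cursors c4@3 c1@5 c2@14 c3@14, authorship ..4.111....22323..
After op 8 (delete): buffer="njnuaiczyuaahu" (len 14), cursors c4@2 c1@3 c2@10 c3@10, authorship ...11....223..

Answer: 3 10 10 2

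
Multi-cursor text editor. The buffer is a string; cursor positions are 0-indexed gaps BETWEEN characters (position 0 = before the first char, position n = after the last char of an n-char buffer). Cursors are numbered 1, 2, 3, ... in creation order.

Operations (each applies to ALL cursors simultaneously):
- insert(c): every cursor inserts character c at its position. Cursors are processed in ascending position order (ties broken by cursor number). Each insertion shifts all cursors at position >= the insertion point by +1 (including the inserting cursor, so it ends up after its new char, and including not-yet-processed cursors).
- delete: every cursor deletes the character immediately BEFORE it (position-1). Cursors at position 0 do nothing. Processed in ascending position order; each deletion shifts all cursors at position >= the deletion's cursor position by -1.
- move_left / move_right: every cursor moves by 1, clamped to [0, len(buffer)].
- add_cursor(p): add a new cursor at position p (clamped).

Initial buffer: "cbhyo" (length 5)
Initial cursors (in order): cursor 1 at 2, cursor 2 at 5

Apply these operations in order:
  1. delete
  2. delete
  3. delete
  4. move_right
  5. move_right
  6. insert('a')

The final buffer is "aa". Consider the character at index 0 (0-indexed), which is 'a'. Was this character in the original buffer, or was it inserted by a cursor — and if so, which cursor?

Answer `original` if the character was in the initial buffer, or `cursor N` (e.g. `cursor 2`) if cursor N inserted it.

Answer: cursor 1

Derivation:
After op 1 (delete): buffer="chy" (len 3), cursors c1@1 c2@3, authorship ...
After op 2 (delete): buffer="h" (len 1), cursors c1@0 c2@1, authorship .
After op 3 (delete): buffer="" (len 0), cursors c1@0 c2@0, authorship 
After op 4 (move_right): buffer="" (len 0), cursors c1@0 c2@0, authorship 
After op 5 (move_right): buffer="" (len 0), cursors c1@0 c2@0, authorship 
After op 6 (insert('a')): buffer="aa" (len 2), cursors c1@2 c2@2, authorship 12
Authorship (.=original, N=cursor N): 1 2
Index 0: author = 1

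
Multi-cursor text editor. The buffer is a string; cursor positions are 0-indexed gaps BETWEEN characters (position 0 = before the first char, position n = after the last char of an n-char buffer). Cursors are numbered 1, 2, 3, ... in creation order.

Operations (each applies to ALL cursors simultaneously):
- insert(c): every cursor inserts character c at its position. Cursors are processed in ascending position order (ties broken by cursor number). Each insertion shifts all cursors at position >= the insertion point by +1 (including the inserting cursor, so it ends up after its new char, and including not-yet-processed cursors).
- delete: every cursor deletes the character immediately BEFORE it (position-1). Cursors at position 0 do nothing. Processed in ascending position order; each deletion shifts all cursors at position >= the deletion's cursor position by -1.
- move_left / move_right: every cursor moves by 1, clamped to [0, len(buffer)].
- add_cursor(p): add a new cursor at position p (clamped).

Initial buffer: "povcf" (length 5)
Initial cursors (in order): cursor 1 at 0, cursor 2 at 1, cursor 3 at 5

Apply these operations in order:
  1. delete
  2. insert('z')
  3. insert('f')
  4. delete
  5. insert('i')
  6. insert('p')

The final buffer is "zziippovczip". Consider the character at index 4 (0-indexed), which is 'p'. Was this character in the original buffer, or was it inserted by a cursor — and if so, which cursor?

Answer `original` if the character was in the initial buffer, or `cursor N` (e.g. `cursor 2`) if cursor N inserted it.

Answer: cursor 1

Derivation:
After op 1 (delete): buffer="ovc" (len 3), cursors c1@0 c2@0 c3@3, authorship ...
After op 2 (insert('z')): buffer="zzovcz" (len 6), cursors c1@2 c2@2 c3@6, authorship 12...3
After op 3 (insert('f')): buffer="zzffovczf" (len 9), cursors c1@4 c2@4 c3@9, authorship 1212...33
After op 4 (delete): buffer="zzovcz" (len 6), cursors c1@2 c2@2 c3@6, authorship 12...3
After op 5 (insert('i')): buffer="zziiovczi" (len 9), cursors c1@4 c2@4 c3@9, authorship 1212...33
After op 6 (insert('p')): buffer="zziippovczip" (len 12), cursors c1@6 c2@6 c3@12, authorship 121212...333
Authorship (.=original, N=cursor N): 1 2 1 2 1 2 . . . 3 3 3
Index 4: author = 1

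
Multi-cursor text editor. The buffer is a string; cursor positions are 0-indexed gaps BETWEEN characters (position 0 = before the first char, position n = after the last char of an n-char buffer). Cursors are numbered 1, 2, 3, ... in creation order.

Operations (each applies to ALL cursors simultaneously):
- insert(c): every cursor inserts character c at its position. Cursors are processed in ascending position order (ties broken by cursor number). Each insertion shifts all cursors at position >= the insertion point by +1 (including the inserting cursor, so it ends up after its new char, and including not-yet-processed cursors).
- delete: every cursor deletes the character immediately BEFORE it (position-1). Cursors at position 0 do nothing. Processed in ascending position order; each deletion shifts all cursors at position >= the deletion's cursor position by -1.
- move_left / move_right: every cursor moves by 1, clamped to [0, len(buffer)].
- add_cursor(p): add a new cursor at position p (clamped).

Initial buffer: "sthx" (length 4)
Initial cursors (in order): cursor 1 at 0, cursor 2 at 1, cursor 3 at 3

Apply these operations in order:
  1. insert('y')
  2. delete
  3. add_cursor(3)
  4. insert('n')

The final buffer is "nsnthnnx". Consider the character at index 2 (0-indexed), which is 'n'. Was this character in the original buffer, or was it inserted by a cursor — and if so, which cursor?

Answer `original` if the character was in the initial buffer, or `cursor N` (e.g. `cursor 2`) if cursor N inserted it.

After op 1 (insert('y')): buffer="ysythyx" (len 7), cursors c1@1 c2@3 c3@6, authorship 1.2..3.
After op 2 (delete): buffer="sthx" (len 4), cursors c1@0 c2@1 c3@3, authorship ....
After op 3 (add_cursor(3)): buffer="sthx" (len 4), cursors c1@0 c2@1 c3@3 c4@3, authorship ....
After op 4 (insert('n')): buffer="nsnthnnx" (len 8), cursors c1@1 c2@3 c3@7 c4@7, authorship 1.2..34.
Authorship (.=original, N=cursor N): 1 . 2 . . 3 4 .
Index 2: author = 2

Answer: cursor 2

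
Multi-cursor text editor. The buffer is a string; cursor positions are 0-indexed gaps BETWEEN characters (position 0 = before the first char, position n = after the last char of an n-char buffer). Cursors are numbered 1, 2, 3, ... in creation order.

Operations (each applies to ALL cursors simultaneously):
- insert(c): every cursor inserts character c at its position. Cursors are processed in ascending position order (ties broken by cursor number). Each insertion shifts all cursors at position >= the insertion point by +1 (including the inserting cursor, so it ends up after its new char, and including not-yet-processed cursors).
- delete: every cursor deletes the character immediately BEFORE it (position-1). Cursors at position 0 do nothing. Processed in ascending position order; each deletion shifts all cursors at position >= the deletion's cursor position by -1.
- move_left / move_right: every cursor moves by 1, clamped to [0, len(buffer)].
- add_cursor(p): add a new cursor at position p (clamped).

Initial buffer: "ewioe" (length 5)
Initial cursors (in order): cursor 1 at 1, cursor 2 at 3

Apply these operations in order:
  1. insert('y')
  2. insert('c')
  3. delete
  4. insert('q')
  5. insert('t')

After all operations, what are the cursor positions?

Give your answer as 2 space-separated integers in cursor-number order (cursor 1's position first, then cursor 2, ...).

After op 1 (insert('y')): buffer="eywiyoe" (len 7), cursors c1@2 c2@5, authorship .1..2..
After op 2 (insert('c')): buffer="eycwiycoe" (len 9), cursors c1@3 c2@7, authorship .11..22..
After op 3 (delete): buffer="eywiyoe" (len 7), cursors c1@2 c2@5, authorship .1..2..
After op 4 (insert('q')): buffer="eyqwiyqoe" (len 9), cursors c1@3 c2@7, authorship .11..22..
After op 5 (insert('t')): buffer="eyqtwiyqtoe" (len 11), cursors c1@4 c2@9, authorship .111..222..

Answer: 4 9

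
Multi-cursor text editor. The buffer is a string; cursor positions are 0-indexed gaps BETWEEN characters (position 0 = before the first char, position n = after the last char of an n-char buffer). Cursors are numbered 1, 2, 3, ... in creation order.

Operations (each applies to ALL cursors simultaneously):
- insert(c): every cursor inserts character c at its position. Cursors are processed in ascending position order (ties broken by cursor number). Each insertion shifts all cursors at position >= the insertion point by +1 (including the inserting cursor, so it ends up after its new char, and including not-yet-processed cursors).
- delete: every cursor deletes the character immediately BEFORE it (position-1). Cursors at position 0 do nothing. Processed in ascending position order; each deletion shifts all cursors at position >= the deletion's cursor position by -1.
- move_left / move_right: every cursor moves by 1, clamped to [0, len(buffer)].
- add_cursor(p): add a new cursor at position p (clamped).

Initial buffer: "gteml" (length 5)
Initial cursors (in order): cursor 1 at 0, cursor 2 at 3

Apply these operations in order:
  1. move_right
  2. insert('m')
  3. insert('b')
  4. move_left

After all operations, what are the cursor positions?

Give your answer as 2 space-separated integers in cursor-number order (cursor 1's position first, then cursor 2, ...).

Answer: 2 7

Derivation:
After op 1 (move_right): buffer="gteml" (len 5), cursors c1@1 c2@4, authorship .....
After op 2 (insert('m')): buffer="gmtemml" (len 7), cursors c1@2 c2@6, authorship .1...2.
After op 3 (insert('b')): buffer="gmbtemmbl" (len 9), cursors c1@3 c2@8, authorship .11...22.
After op 4 (move_left): buffer="gmbtemmbl" (len 9), cursors c1@2 c2@7, authorship .11...22.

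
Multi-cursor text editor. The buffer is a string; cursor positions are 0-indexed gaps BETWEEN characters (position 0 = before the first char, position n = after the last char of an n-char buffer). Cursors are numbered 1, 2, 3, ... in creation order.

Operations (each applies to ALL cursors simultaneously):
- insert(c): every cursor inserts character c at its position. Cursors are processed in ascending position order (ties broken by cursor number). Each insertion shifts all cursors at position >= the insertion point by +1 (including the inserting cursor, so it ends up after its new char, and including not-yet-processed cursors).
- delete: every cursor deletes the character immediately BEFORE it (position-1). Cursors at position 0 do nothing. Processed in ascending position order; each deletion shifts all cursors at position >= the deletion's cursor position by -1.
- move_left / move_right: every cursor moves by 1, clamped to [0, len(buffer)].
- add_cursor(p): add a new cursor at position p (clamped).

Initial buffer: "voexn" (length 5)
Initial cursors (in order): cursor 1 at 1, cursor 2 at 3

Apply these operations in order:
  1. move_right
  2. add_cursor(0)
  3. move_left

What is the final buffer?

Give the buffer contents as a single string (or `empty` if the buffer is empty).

Answer: voexn

Derivation:
After op 1 (move_right): buffer="voexn" (len 5), cursors c1@2 c2@4, authorship .....
After op 2 (add_cursor(0)): buffer="voexn" (len 5), cursors c3@0 c1@2 c2@4, authorship .....
After op 3 (move_left): buffer="voexn" (len 5), cursors c3@0 c1@1 c2@3, authorship .....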